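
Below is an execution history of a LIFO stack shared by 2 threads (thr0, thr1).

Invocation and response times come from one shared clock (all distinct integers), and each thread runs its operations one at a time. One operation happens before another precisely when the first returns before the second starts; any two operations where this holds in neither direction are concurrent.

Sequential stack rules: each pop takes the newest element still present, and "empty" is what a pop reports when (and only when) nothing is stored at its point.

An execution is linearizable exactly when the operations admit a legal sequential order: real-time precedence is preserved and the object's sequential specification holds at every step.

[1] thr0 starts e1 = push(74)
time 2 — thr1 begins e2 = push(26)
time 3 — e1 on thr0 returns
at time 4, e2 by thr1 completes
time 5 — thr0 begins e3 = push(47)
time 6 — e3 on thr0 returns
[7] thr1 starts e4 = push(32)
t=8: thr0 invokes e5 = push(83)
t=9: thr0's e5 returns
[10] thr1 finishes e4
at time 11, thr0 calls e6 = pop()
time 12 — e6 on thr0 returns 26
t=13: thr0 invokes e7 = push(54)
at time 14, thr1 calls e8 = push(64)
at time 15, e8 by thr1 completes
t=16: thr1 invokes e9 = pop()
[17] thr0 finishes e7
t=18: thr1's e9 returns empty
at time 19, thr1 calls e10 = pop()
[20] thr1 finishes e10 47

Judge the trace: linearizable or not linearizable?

through event 11 a valid linearization exists; event 12 (e6 responding at time 12) ends that
4 orders of the 6 completed LIFO stack ops respect real time; none is legal
take e1, e2, e3, e4, e5, e6: step 6 already fails, because e6 pop() → 26 cannot occur there
take e1, e2, e3, e5, e4, e6: step 6 already fails, because e6 pop() → 26 cannot occur there

not linearizable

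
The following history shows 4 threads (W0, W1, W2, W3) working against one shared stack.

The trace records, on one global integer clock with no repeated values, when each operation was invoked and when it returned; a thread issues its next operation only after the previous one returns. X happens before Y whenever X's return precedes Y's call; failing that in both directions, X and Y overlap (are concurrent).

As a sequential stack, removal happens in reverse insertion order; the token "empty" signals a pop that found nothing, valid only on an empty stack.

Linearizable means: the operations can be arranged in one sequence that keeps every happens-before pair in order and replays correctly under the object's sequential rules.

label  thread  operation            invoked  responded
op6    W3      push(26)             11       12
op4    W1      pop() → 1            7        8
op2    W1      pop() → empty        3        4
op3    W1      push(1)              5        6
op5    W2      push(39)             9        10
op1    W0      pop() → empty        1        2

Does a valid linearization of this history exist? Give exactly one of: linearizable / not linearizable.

linearizable

witness order: op1, op2, op3, op4, op5, op6
1. op1 pop() → empty, leaving stack <>
2. op2 pop() → empty, leaving stack <>
3. op3 push(1), leaving stack <1>
4. op4 pop() → 1, leaving stack <>
5. op5 push(39), leaving stack <39>
6. op6 push(26), leaving stack <39,26>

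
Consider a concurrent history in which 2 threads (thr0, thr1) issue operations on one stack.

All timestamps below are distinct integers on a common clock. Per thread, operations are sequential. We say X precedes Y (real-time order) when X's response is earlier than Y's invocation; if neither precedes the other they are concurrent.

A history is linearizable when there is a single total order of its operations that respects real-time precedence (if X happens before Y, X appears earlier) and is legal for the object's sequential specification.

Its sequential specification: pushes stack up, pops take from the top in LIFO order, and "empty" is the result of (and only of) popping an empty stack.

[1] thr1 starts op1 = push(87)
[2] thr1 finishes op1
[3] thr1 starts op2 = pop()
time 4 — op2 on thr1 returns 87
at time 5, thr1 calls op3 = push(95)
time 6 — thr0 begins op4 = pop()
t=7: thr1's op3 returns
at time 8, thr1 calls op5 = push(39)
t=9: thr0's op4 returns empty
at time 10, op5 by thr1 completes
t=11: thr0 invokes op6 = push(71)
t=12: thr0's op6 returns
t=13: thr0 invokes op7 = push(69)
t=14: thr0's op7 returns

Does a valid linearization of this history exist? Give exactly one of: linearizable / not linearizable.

linearizable

one valid linearization: op1, op2, op4, op3, op5, op6, op7
after step 1 (op1 push(87)): stack <87>
after step 2 (op2 pop() → 87): stack <>
after step 3 (op4 pop() → empty): stack <>
after step 4 (op3 push(95)): stack <95>
after step 5 (op5 push(39)): stack <95,39>
after step 6 (op6 push(71)): stack <95,39,71>
after step 7 (op7 push(69)): stack <95,39,71,69>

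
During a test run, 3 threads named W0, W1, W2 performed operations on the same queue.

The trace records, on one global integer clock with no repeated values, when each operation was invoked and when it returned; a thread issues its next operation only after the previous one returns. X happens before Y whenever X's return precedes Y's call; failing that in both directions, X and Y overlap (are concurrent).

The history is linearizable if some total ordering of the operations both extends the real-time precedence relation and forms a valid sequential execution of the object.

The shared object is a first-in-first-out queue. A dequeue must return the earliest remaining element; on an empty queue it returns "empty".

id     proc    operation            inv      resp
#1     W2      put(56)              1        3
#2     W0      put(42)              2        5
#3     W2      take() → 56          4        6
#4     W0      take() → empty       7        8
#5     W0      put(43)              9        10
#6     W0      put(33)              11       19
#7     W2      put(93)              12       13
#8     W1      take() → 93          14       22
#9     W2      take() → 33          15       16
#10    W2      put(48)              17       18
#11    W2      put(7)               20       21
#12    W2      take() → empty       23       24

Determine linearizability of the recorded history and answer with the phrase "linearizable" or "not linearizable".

events 1..7 are fine; event 8 — the response of #4 at time 8 — makes the prefix non-linearizable
the 4 completed operations admit 3 real-time orders; each fails the queue replay
one such order, #1, #2, #3, #4, breaks at step 4 where #4 take() → empty is illegal
one such order, #1, #3, #2, #4, breaks at step 4 where #4 take() → empty is illegal

not linearizable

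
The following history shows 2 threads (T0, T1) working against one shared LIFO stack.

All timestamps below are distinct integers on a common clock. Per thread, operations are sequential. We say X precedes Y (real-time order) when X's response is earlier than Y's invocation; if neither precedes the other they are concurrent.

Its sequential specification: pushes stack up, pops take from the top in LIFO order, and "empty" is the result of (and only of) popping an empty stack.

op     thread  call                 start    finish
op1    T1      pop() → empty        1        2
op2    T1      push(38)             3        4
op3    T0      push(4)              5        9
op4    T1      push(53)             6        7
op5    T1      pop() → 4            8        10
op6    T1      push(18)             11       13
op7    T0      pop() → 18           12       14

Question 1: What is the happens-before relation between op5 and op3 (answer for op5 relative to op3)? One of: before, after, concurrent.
Answer: concurrent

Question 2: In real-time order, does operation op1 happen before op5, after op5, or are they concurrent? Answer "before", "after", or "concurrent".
Answer: before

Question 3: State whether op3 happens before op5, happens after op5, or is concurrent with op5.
Answer: concurrent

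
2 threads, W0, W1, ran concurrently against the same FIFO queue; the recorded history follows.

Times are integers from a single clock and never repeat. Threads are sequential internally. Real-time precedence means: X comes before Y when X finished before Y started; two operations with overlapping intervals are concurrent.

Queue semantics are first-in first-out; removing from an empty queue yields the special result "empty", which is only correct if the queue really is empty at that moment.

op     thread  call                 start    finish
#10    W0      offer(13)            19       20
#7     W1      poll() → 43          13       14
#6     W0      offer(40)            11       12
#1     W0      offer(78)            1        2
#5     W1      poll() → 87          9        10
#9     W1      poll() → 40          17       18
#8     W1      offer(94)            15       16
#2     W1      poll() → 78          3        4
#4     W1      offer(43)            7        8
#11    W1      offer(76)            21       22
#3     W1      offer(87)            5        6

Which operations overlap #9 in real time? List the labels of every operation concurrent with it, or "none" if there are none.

#9 runs from 17 to 18; window-overlapping ops are concurrent
#1 [1,2]: before
#2 [3,4]: before
#3 [5,6]: before
#4 [7,8]: before
#5 [9,10]: before
#6 [11,12]: before
#7 [13,14]: before
#8 [15,16]: before
#10 [19,20]: after
#11 [21,22]: after

none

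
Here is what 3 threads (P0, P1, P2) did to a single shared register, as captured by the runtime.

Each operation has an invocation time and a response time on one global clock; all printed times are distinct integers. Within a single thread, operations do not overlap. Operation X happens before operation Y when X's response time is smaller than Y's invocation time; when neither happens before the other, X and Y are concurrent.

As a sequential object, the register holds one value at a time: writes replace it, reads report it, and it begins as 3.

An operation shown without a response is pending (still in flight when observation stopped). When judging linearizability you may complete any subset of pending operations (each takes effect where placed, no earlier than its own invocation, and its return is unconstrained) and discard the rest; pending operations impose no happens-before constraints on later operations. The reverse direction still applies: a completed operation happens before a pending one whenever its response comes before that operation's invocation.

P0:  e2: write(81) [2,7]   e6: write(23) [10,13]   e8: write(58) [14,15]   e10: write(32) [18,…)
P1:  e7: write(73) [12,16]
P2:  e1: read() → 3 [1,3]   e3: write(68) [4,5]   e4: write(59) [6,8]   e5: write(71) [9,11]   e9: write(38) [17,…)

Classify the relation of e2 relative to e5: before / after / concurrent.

before

e2 spans [2,7], e5 spans [9,11]
resp(e2)=7 < inv(e5)=9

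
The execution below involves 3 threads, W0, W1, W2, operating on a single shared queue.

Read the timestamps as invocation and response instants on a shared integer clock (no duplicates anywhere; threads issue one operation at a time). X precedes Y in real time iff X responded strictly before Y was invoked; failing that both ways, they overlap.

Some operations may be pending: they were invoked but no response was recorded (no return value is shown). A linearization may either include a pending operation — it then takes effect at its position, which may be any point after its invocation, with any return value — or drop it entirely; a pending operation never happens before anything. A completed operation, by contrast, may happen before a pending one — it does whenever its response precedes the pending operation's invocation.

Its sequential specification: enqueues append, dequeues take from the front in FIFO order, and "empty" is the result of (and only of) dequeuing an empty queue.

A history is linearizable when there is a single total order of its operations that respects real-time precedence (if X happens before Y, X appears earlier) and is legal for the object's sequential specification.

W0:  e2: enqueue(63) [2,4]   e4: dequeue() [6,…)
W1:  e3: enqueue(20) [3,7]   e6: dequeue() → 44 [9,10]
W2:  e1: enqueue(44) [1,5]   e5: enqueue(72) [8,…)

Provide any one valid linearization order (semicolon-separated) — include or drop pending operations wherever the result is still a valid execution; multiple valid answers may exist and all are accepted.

e1; e2; e3; e5; e6

1. e1 enqueue(44), leaving queue <44>
2. e2 enqueue(63), leaving queue <44,63>
3. e3 enqueue(20), leaving queue <44,63,20>
4. e5 enqueue(72) (pending, included), leaving queue <44,63,20,72>
5. e6 dequeue() → 44, leaving queue <63,20,72>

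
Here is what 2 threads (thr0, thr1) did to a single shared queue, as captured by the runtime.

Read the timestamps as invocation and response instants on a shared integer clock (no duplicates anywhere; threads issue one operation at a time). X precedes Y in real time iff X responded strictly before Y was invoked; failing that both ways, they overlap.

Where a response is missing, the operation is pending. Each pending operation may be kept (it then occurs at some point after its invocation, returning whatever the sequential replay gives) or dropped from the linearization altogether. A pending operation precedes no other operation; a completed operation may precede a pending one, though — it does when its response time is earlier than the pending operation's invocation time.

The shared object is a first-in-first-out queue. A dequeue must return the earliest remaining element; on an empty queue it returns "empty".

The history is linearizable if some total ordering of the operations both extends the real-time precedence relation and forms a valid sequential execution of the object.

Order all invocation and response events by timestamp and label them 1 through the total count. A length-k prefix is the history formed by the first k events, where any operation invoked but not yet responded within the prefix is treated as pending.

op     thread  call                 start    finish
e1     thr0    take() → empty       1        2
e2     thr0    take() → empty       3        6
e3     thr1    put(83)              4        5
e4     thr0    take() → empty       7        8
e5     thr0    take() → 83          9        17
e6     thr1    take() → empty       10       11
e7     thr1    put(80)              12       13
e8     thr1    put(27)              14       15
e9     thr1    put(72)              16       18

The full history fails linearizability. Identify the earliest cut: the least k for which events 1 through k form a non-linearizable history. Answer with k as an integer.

8

a valid linearization of events 1..7 exists, for instance e1, e2, e3:
1. e1 take() → empty, leaving queue <>
2. e2 take() → empty, leaving queue <>
3. e3 put(83), leaving queue <83>
event 8 — e4's response, time 8 — after it, nothing linearizes
e.g. e1, e2, e3, e4: illegal at step 4, since e4 take() → empty cannot apply there
e.g. e1, e3, e2, e4: illegal at step 3, since e2 take() → empty cannot apply there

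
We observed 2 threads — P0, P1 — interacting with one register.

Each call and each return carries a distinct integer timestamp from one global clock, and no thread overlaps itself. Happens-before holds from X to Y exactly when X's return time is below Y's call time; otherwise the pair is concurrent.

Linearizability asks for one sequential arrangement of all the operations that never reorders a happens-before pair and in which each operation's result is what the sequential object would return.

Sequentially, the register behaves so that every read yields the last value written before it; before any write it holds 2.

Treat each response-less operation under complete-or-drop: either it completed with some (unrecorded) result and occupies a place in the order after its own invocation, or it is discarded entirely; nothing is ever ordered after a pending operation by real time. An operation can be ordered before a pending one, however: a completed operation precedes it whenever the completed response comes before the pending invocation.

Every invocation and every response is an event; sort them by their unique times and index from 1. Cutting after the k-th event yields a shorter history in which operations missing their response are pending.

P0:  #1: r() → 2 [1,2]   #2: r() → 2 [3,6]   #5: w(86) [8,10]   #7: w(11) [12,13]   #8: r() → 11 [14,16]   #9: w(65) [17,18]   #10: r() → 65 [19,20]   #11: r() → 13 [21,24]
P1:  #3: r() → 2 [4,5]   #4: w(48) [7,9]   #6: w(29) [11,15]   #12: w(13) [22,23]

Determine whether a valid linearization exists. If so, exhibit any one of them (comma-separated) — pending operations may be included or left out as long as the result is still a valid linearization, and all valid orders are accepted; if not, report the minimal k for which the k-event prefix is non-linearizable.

linearizable — witness: #1, #2, #3, #4, #5, #6, #7, #8, #9, #10, #12, #11

step 1: #1 r() → 2 — value 2
step 2: #2 r() → 2 — value 2
step 3: #3 r() → 2 — value 2
step 4: #4 w(48) — value 48
step 5: #5 w(86) — value 86
step 6: #6 w(29) — value 29
step 7: #7 w(11) — value 11
step 8: #8 r() → 11 — value 11
step 9: #9 w(65) — value 65
step 10: #10 r() → 65 — value 65
step 11: #12 w(13) — value 13
step 12: #11 r() → 13 — value 13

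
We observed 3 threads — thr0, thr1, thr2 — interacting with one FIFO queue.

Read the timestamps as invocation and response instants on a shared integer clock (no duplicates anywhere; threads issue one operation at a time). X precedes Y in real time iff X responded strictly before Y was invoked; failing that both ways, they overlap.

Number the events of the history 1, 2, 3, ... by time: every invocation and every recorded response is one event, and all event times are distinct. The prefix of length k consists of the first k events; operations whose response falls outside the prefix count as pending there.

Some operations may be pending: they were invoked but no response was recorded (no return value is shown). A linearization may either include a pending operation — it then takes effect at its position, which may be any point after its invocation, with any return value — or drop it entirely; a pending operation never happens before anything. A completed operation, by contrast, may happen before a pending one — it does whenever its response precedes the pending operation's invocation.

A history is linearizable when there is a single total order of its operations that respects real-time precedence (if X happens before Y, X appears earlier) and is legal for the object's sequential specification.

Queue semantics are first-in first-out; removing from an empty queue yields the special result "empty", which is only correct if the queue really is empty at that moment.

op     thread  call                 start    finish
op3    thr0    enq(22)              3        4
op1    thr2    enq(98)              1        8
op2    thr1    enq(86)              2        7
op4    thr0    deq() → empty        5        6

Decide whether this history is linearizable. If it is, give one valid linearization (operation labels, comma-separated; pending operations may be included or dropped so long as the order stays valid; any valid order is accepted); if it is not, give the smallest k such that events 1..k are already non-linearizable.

through event 5 a valid linearization exists; event 6 (op4 responding at time 6) ends that
exactly one order of the 2 completed ops respects real time; the FIFO queue replay fails
every completion of the 2 pending operations (op1, op2) was checked; none linearizes
take op3, op4 (pending dropped): step 2 already fails, because op4 deq() → empty cannot occur there

not linearizable — minimal violating prefix: 6 events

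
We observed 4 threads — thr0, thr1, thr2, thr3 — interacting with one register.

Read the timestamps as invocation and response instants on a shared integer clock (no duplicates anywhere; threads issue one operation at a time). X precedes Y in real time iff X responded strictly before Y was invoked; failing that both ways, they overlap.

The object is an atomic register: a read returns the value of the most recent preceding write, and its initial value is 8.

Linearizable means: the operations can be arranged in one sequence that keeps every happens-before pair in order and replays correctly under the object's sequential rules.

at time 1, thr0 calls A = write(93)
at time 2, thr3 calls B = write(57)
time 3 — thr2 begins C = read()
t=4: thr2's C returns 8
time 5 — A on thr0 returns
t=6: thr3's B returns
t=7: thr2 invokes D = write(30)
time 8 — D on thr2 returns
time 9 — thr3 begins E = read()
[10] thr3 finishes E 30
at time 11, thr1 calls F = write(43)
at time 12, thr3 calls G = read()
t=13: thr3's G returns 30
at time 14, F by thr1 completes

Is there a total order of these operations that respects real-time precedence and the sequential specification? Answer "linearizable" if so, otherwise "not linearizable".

witness order: C, A, B, D, E, G, F
step 1: C read() → 8 — value 8
step 2: A write(93) — value 93
step 3: B write(57) — value 57
step 4: D write(30) — value 30
step 5: E read() → 30 — value 30
step 6: G read() → 30 — value 30
step 7: F write(43) — value 43

linearizable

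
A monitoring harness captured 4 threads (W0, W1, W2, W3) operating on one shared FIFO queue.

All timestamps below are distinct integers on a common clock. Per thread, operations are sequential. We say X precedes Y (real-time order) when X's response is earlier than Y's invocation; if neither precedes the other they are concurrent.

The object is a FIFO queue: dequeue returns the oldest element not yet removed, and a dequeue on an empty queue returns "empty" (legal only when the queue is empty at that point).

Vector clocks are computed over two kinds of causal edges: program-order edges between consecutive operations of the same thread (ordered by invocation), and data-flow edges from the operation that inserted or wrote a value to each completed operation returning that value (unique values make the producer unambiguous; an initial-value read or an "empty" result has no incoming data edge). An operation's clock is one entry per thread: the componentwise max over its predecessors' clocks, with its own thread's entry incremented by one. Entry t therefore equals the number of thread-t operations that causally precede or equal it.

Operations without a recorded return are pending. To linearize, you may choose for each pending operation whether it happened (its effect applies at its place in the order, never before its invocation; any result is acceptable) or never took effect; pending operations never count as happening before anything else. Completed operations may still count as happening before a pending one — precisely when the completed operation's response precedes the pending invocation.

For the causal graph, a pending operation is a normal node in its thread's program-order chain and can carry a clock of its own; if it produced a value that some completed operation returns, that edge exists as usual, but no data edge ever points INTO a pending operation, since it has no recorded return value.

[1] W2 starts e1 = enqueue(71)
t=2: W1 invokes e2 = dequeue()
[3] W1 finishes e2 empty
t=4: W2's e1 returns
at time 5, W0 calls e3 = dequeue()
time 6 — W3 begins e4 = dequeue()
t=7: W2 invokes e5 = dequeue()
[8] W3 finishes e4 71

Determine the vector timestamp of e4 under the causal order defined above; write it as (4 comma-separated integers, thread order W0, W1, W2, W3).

e1, invoked 1, has no incoming edges; only W2's bump applies → (0, 0, 1, 0)
e2, invoked 2, has no incoming edges; only W1's bump applies → (0, 1, 0, 0)
e3, invoked 5, has no incoming edges; only W0's bump applies → (1, 0, 0, 0)
e4, invoked 6, takes VC(e1)=(0, 0, 1, 0) under max, adds 1 for W3 → (0, 0, 1, 1)
e5, invoked 7, takes VC(e1)=(0, 0, 1, 0) under max, adds 1 for W2 → (0, 0, 2, 0)
target: VC(e4) = (0, 0, 1, 1)

(0, 0, 1, 1)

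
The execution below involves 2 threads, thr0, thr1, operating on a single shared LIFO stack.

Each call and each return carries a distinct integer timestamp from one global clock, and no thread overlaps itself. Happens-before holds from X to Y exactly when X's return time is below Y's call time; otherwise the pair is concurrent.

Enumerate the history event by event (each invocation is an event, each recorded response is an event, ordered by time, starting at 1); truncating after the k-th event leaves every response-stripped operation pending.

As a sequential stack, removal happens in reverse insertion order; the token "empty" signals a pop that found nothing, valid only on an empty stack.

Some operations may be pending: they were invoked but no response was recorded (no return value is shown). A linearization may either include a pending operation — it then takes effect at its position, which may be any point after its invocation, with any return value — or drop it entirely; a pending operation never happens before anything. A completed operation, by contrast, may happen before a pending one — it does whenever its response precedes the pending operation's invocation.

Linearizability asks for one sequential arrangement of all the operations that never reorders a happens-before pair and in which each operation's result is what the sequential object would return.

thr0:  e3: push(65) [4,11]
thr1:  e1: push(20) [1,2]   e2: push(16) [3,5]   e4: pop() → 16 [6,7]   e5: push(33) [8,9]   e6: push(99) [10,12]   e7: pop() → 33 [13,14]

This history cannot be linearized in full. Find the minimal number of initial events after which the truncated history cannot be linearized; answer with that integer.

one valid order for events 1..13 is e1, e2, e4, e3, e5, e6:
step 1: e1 push(20) — stack <20>
step 2: e2 push(16) — stack <20,16>
step 3: e4 pop() → 16 — stack <20>
step 4: e3 push(65) — stack <20,65>
step 5: e5 push(33) — stack <20,65,33>
step 6: e6 push(99) — stack <20,65,33,99>
with event 14 included (e7 responding at time 14), all real-time-consistent orders fail
for example e1, e2, e3, e4, e5, e6, e7 fails at step 4: e4 pop() → 16 is not legal there
for example e1, e2, e4, e3, e5, e6, e7 fails at step 7: e7 pop() → 33 is not legal there

14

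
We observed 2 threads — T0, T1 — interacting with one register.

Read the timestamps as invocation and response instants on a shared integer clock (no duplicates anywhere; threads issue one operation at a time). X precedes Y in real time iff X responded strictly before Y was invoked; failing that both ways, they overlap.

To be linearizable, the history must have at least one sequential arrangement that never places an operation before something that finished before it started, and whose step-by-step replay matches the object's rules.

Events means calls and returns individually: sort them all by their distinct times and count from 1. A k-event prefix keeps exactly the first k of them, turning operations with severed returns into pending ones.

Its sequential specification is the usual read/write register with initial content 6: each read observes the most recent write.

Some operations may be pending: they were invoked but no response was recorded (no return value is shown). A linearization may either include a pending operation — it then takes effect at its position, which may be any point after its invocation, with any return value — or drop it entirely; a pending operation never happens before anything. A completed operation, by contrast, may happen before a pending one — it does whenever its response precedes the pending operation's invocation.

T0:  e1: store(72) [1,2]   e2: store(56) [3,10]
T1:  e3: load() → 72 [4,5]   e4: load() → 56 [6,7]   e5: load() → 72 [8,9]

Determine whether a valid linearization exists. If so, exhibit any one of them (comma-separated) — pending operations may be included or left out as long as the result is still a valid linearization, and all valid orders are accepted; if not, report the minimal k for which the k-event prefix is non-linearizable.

events 1..8 are fine; event 9 — the response of e5 at time 9 — makes the prefix non-linearizable
the completed operations (4 total) allow one real-time order; the register replay rejects it
completion choices over the 1 pending operation (e2) were checked; none helps
sample order e1, e3, e4, e5 (pending dropped) stalls at step 3 — e4 load() → 56 has no legal effect

not linearizable — minimal violating prefix: 9 events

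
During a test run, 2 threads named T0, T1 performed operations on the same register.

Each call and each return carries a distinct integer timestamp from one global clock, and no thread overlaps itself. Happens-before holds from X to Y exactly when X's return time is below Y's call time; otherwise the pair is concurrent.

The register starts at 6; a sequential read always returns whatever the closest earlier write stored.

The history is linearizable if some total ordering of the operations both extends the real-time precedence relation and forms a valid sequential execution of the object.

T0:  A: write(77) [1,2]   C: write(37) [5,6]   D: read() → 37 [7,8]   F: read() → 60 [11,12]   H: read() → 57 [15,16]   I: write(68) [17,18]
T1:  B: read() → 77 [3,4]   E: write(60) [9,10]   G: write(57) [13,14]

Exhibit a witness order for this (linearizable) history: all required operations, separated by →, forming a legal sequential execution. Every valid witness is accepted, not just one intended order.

A → B → C → D → E → F → G → H → I

after step 1 (A write(77)): value 77
after step 2 (B read() → 77): value 77
after step 3 (C write(37)): value 37
after step 4 (D read() → 37): value 37
after step 5 (E write(60)): value 60
after step 6 (F read() → 60): value 60
after step 7 (G write(57)): value 57
after step 8 (H read() → 57): value 57
after step 9 (I write(68)): value 68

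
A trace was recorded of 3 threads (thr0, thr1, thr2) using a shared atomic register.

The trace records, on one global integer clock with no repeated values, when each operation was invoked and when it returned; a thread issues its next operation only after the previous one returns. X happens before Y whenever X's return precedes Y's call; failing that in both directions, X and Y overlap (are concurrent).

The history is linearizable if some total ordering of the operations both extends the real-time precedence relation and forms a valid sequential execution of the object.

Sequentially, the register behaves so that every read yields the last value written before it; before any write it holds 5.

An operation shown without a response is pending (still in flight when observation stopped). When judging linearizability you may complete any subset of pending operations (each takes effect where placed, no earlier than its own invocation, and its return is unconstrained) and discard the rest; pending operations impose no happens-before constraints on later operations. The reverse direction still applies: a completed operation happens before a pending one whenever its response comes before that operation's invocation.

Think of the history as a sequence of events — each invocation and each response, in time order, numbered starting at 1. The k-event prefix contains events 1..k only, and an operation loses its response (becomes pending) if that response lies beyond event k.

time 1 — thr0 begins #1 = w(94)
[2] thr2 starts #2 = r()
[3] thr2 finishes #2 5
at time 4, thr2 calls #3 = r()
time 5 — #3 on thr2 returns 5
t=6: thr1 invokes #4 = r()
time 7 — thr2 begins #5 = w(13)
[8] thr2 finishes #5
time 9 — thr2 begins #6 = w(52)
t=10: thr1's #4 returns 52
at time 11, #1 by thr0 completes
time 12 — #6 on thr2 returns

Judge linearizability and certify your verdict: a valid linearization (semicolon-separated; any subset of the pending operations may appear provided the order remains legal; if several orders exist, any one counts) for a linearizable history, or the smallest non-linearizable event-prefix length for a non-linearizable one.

linearizable — witness: #2; #3; #1; #5; #6; #4

step 1: #2 r() → 5 — value 5
step 2: #3 r() → 5 — value 5
step 3: #1 w(94) — value 94
step 4: #5 w(13) — value 13
step 5: #6 w(52) — value 52
step 6: #4 r() → 52 — value 52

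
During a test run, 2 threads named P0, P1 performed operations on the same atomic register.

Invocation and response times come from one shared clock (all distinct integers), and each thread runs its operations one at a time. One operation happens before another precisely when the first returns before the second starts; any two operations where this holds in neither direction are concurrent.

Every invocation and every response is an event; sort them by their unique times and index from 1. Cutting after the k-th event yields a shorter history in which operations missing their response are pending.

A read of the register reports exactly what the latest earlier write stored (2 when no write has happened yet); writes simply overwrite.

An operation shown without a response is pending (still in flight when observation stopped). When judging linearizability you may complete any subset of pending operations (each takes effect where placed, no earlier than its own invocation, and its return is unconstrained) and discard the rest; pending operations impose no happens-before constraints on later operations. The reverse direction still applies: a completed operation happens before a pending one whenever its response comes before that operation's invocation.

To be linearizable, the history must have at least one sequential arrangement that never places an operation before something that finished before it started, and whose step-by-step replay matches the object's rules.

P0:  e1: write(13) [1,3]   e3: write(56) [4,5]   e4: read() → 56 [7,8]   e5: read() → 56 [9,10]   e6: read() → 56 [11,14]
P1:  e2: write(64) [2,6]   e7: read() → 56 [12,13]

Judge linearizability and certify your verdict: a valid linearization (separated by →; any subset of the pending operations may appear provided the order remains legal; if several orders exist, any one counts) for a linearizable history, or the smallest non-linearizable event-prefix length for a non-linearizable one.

linearizable — witness: e1 → e2 → e3 → e4 → e5 → e6 → e7

after step 1 (e1 write(13)): value 13
after step 2 (e2 write(64)): value 64
after step 3 (e3 write(56)): value 56
after step 4 (e4 read() → 56): value 56
after step 5 (e5 read() → 56): value 56
after step 6 (e6 read() → 56): value 56
after step 7 (e7 read() → 56): value 56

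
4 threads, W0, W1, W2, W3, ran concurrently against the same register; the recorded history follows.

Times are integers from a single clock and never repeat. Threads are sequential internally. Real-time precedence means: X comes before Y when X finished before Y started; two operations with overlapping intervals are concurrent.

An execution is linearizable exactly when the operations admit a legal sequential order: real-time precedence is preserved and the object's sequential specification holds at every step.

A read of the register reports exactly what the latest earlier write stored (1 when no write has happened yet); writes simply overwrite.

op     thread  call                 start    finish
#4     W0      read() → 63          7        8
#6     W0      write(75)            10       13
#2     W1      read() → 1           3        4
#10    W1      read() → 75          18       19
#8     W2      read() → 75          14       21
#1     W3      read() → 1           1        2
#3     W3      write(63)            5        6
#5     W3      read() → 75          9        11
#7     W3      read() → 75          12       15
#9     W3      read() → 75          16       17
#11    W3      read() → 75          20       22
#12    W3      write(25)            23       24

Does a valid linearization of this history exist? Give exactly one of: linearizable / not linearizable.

linearizable

a witness: #1, #2, #3, #4, #6, #5, #7, #8, #9, #10, #11, #12
1. #1 read() → 1, leaving value 1
2. #2 read() → 1, leaving value 1
3. #3 write(63), leaving value 63
4. #4 read() → 63, leaving value 63
5. #6 write(75), leaving value 75
6. #5 read() → 75, leaving value 75
7. #7 read() → 75, leaving value 75
8. #8 read() → 75, leaving value 75
9. #9 read() → 75, leaving value 75
10. #10 read() → 75, leaving value 75
11. #11 read() → 75, leaving value 75
12. #12 write(25), leaving value 25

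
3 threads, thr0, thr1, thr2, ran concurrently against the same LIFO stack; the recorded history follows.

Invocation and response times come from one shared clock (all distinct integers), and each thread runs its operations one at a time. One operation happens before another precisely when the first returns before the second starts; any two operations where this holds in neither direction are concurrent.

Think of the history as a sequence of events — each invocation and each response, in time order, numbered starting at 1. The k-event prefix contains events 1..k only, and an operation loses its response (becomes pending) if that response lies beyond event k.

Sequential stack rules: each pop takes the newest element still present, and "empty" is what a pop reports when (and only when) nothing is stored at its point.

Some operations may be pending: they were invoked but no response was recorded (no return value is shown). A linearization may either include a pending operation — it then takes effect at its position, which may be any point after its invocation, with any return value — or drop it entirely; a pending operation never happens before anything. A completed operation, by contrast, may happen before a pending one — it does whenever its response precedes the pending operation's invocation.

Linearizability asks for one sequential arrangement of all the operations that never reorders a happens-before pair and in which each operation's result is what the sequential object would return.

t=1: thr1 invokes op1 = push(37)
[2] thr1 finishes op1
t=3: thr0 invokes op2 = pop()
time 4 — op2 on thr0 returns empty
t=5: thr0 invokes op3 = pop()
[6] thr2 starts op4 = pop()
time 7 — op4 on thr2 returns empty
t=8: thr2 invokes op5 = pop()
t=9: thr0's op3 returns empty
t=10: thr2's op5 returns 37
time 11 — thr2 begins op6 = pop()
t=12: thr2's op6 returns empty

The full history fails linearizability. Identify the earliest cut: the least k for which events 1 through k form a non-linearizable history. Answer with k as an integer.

4

a valid linearization of events 1..3 exists, for instance op1:
1. op1 push(37), leaving stack <37>
at event 4 (op2's time-4 response) nothing linearizes any more
sample order op1, op2 stalls at step 2 — op2 pop() → empty has no legal effect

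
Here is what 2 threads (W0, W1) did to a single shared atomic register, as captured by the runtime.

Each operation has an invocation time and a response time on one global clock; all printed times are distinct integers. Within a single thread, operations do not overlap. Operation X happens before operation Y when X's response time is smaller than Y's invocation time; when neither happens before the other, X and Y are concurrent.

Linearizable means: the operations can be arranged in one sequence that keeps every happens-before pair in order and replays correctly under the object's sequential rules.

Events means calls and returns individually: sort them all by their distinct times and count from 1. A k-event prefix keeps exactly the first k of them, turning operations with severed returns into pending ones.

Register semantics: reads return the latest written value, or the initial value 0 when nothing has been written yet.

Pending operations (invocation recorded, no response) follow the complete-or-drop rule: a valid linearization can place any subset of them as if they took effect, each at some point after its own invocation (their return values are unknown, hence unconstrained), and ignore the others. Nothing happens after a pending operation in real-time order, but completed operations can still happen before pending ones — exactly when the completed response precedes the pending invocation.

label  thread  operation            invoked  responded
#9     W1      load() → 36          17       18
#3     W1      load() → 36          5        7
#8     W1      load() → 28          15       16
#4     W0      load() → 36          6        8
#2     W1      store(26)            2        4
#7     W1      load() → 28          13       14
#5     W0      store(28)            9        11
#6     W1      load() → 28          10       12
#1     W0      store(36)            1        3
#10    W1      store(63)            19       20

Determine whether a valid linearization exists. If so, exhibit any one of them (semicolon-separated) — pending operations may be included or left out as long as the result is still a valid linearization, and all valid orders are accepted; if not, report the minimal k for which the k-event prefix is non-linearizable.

events 1..17 are fine; event 18 — the response of #9 at time 18 — makes the prefix non-linearizable
real-time-consistent orders of the 9 completed operations: 8 — all fail the atomic register replay
e.g. #1, #2, #3, #4, #5, #6, #7, #8, #9: illegal at step 3, since #3 load() → 36 cannot apply there
e.g. #1, #2, #3, #4, #6, #5, #7, #8, #9: illegal at step 3, since #3 load() → 36 cannot apply there

not linearizable — minimal violating prefix: 18 events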